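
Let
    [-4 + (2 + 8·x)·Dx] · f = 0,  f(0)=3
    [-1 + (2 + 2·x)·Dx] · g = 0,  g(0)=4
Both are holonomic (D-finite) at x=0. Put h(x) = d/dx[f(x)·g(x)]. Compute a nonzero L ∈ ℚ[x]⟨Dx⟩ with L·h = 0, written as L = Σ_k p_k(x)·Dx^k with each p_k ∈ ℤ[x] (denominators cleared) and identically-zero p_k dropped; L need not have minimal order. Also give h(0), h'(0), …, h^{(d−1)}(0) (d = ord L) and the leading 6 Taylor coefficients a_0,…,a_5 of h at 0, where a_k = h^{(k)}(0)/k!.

L = -9 + (-10 - 66·x - 120·x^2 - 64·x^3)·Dx  (order 1).
h: a_k = 30, -27, 405/4, -2943/8, 85725/64, -630261/128, …
ICs: h(0) = 30.

f: a_k = 3, 6, -6, 12, -30, 84, …
g: a_k = 4, 2, -1/2, 1/4, -5/32, 7/64, …
L₀ := L_f ⊗_s L_g (sym. prod.), ord ≤ 1.
Differentiate: ansatz ord ≤ ord L₀ ⇒ L.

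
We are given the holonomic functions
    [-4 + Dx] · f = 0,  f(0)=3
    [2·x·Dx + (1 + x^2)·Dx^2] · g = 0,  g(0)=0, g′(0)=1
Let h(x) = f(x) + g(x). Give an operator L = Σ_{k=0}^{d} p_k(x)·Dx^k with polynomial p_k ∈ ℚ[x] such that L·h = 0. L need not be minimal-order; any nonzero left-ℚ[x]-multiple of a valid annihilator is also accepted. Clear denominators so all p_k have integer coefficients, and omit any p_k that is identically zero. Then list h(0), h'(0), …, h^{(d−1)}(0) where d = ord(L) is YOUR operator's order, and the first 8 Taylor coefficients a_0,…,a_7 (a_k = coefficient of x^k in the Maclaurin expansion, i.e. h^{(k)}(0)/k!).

L = (4 - 16·x - 12·x^2 - 16·x^3)·Dx + (-9 - 13·x^2 - 8·x^4)·Dx^2 + (2 + x + 4·x^2 + x^3 + 2·x^4)·Dx^3  (order 3).
h: a_k = 3, 13, 24, 95/3, 32, 129/5, 256/15, 1009/105, …
ICs: h(0) = 3, h′(0) = 13, h′′(0) = 48.

f: a_k = 3, 12, 24, 32, 32, 128/5, 256/15, 1024/105, …
g: a_k = 0, 1, 0, -1/3, 0, 1/5, 0, -1/7, …
Sum ⇒ L₀ = lclm(L_f,L_g) in ℚ(x)⟨Dx⟩.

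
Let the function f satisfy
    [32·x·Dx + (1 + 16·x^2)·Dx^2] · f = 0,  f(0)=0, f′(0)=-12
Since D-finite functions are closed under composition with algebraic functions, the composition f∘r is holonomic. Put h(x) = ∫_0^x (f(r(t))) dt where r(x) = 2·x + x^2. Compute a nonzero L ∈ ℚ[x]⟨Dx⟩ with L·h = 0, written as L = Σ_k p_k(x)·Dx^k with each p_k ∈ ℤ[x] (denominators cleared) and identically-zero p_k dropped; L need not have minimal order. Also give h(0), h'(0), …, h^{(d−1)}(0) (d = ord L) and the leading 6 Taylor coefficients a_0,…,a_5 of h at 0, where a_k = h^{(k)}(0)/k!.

L = (-1 + 128·x + 256·x^2 + 192·x^3 + 48·x^4)·Dx^2 + (1 + x + 64·x^2 + 128·x^3 + 80·x^4 + 16·x^5)·Dx^3  (order 3).
h: a_k = 0, 0, -12, -4, 128, 768/5, …
ICs: h(0) = 0, h′(0) = 0, h′′(0) = -24.

f: a_k = 0, -12, 0, 64, 0, -3072/5, …
Substitute x→r, Dx→(1/r')Dx; clear ⇒ L₀.
∫: right-multiply L₀ by Dx.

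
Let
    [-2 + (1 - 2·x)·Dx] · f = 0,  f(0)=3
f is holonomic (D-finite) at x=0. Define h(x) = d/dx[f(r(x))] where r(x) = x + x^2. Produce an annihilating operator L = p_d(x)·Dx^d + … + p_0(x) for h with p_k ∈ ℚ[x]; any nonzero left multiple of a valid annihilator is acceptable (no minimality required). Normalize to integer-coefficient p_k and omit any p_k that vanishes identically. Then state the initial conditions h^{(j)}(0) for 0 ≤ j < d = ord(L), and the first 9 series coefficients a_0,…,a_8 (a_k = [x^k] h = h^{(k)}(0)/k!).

f: a_k = 3, 6, 12, 24, 48, 96, 192, 384, 768, …
Substitute x→r, Dx→(1/r')Dx; clear ⇒ L₀.
Differentiate: ansatz ord ≤ ord L₀ ⇒ L.
L = (6 + 12·x + 12·x^2) + (-1 + 6·x^2 + 4·x^3)·Dx  (order 1).
h: a_k = 6, 36, 144, 528, 1800, 5904, 18816, 58752, 180576, …
ICs: h(0) = 6.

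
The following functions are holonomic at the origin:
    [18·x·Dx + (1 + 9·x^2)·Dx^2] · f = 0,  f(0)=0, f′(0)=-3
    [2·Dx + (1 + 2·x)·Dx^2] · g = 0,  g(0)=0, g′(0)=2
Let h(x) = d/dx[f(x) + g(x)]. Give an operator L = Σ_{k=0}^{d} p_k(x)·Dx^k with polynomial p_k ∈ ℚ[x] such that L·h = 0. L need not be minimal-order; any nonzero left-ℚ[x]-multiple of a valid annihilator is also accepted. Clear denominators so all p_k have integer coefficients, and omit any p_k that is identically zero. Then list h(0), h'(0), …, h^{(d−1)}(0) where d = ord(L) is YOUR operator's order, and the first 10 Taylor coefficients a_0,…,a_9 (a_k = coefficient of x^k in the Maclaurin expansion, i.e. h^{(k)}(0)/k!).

f: a_k = 0, -3, 0, 9, 0, -243/5, 0, 2187/7, 0, -2187, …
g: a_k = 0, 2, -2, 8/3, -4, 32/5, -32/3, 128/7, -32, 512/9, …
h₀=f+g: left-lcm gives L₀, ord ≤ 4.
Derive L from L₀ (diff closure).
L = (-18 - 108·x + 486·x^2 + 324·x^3) + (-13 - 36·x + 135·x^2 + 972·x^3 + 648·x^4)·Dx + (-1 + 7·x + 18·x^2 + 81·x^3 + 243·x^4 + 162·x^5)·Dx^2  (order 2).
h: a_k = -1, -4, 35, -16, -211, -64, 2315, -256, -19171, -1024, …
ICs: h(0) = -1, h′(0) = -4.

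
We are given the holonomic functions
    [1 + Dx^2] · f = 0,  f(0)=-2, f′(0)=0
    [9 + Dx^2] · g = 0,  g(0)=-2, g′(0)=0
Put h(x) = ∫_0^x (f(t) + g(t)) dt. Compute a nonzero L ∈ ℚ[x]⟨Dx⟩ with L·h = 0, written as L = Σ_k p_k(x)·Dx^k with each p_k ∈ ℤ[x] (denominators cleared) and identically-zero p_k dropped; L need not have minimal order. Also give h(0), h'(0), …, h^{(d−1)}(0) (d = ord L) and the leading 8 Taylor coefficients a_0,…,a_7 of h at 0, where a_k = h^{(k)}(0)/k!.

f: a_k = -2, 0, 1, 0, -1/12, 0, 1/360, 0, …
g: a_k = -2, 0, 9, 0, -27/4, 0, 81/40, 0, …
h₀=f+g: left-lcm gives L₀, ord ≤ 4.
h=∫h₀ ⇒ L = L₀·Dx.
L = 9·Dx + 10·Dx^3 + Dx^5  (order 5).
h: a_k = 0, -4, 0, 10/3, 0, -41/30, 0, 73/252, …
ICs: h(0) = 0, h′(0) = -4, h′′(0) = 0, h′′′(0) = 20, h′′′′(0) = 0.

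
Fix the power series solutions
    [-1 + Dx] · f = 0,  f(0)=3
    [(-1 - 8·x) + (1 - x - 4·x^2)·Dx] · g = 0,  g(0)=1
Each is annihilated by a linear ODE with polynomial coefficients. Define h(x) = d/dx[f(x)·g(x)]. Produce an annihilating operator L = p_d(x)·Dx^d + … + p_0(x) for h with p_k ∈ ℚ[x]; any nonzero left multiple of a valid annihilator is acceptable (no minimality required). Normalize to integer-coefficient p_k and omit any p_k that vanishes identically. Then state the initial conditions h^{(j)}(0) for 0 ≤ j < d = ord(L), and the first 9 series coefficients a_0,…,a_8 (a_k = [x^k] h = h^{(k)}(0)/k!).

L = (13 + 36·x + 65·x^2 - 56·x^3 + 16·x^4) + (-2 - 5·x + 19·x^2 + 24·x^3 - 16·x^4)·Dx  (order 1).
h: a_k = 6, 39, 132, 977/2, 5963/4, 188797/40, 831287/60, 68891713/1680, 788834021/6720, …
ICs: h(0) = 6.

f: a_k = 3, 3, 3/2, 1/2, 1/8, 1/40, 1/240, 1/1680, 1/13440, …
g: a_k = 1, 1, 5, 9, 29, 65, 181, 441, 1165, …
Sym-product of L_f,L_g gives L₀ (≤ ord 1).
Differentiate: ansatz ord ≤ ord L₀ ⇒ L.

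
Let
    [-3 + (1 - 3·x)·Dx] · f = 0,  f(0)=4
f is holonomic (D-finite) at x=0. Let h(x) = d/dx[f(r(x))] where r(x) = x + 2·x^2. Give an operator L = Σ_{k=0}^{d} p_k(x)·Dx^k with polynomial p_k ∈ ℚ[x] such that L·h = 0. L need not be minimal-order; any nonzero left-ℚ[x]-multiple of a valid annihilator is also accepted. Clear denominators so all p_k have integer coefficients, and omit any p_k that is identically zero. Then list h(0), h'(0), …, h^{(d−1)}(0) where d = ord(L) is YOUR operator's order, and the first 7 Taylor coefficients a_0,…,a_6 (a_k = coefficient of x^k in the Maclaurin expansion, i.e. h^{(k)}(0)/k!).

f: a_k = 4, 12, 36, 108, 324, 972, 2916, …
f∘r: x↦r, Dx↦Dx/r' in L_f ⇒ L₀.
h=h₀': d/dx-closure on L₀ ⇒ L.
L = (10 + 36·x + 72·x^2) + (-1 - x + 18·x^2 + 24·x^3)·Dx  (order 1).
h: a_k = 12, 120, 756, 4464, 24300, 127656, 650916, …
ICs: h(0) = 12.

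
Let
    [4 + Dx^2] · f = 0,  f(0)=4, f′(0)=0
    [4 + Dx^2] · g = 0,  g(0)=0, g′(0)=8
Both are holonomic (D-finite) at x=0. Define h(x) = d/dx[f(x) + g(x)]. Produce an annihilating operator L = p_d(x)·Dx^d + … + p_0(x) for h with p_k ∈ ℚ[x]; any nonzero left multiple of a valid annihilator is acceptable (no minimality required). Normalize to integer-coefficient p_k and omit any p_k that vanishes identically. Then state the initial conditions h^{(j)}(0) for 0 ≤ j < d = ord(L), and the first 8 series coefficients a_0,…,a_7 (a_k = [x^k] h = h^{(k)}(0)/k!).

f: a_k = 4, 0, -8, 0, 8/3, 0, -16/45, 0, …
g: a_k = 0, 8, 0, -16/3, 0, 16/15, 0, -32/315, …
Weyl lclm of L_f,L_g ⇒ L₀ (ord ≤ 4).
h₀' ⇒ L via d/dx closure of L₀.
L = 4 + Dx^2  (order 2).
h: a_k = 8, -16, -16, 32/3, 16/3, -32/15, -32/45, 64/315, …
ICs: h(0) = 8, h′(0) = -16.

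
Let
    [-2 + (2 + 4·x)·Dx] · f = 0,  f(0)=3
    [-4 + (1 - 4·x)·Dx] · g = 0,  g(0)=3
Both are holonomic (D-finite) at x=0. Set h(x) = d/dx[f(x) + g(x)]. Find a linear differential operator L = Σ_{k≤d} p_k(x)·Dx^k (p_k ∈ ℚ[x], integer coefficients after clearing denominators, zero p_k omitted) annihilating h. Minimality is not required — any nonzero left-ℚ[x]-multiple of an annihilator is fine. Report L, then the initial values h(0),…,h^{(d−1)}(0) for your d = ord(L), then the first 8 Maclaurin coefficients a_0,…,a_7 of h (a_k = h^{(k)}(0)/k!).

f: a_k = 3, 3, -3/2, 3/2, -15/8, 21/8, -63/16, 99/16, …
g: a_k = 3, 12, 48, 192, 768, 3072, 12288, 49152, …
Weyl lclm of L_f,L_g ⇒ L₀ (ord ≤ 2).
Derive L from L₀ (diff closure).
L = (-40 - 32·x) + (-31 - 136·x - 112·x^2)·Dx + (3 - 2·x - 32·x^2 - 32·x^3)·Dx^2  (order 2).
h: a_k = 15, 93, 1161/2, 6129/2, 122985/8, 589635/8, 5505717/16, 25164537/16, …
ICs: h(0) = 15, h′(0) = 93.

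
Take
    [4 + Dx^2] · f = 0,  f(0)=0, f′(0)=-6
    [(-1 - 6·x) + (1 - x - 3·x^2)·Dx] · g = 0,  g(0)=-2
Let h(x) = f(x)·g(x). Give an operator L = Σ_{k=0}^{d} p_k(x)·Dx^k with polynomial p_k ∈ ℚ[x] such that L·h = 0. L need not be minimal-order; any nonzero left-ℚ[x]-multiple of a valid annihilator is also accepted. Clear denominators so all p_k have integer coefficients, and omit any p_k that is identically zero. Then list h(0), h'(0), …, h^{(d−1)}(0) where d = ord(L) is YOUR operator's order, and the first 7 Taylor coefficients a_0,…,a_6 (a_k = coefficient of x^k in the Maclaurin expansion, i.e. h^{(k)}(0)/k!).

f: a_k = 0, -6, 0, 4, 0, -4/5, 0, …
g: a_k = -2, -2, -8, -14, -38, -80, -194, …
Product ⇒ symmetric product L₀, ord ≤ 2.
L = (2 + 4·x + 12·x^2) + (2 + 12·x)·Dx + (-1 + x + 3·x^2)·Dx^2  (order 2).
h: a_k = 0, 12, 12, 40, 76, 988/5, 2128/5, …
ICs: h(0) = 0, h′(0) = 12.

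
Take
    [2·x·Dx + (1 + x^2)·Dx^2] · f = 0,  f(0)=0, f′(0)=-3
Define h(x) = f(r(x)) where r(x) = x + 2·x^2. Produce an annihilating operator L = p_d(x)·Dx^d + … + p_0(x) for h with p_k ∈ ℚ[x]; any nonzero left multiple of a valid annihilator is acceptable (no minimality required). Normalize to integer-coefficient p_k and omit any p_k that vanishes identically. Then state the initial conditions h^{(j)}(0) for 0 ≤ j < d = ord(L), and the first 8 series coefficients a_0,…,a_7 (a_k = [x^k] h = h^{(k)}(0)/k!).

L = (-4 + 2·x + 16·x^2 + 48·x^3 + 48·x^4)·Dx + (1 + 4·x + x^2 + 8·x^3 + 20·x^4 + 16·x^5)·Dx^2  (order 2).
h: a_k = 0, -3, -6, 1, 6, 57/5, 2, -165/7, …
ICs: h(0) = 0, h′(0) = -3.

f: a_k = 0, -3, 0, 1, 0, -3/5, 0, 3/7, …
h₀=f(r): pull back L_f along r ⇒ L₀.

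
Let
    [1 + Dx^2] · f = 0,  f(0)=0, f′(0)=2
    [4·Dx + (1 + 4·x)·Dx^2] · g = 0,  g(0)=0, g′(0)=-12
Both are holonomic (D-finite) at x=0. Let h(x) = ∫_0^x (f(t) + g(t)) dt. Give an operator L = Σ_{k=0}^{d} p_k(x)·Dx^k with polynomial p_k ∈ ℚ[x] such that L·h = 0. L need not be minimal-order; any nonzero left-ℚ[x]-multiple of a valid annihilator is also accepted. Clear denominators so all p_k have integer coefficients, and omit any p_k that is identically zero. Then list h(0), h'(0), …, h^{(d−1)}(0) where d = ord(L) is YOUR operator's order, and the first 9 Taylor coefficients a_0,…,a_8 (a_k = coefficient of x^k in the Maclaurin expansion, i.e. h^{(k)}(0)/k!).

f: a_k = 0, 2, 0, -1/3, 0, 1/60, 0, -1/2520, 0, …
g: a_k = 0, -12, 24, -64, 192, -3072/5, 2048, -49152/7, 24576, …
h₀=f+g: left-lcm gives L₀, ord ≤ 4.
h=∫₀ˣh₀: take L = L₀·Dx.
L = (388 + 32·x + 64·x^2)·Dx^2 + (33 + 140·x + 48·x^2 + 64·x^3)·Dx^3 + (388 + 32·x + 64·x^2)·Dx^4 + (33 + 140·x + 48·x^2 + 64·x^3)·Dx^5  (order 5).
h: a_k = 0, 0, -5, 8, -193/12, 192/5, -36863/360, 2048/7, -17694721/20160, …
ICs: h(0) = 0, h′(0) = 0, h′′(0) = -10, h′′′(0) = 48, h′′′′(0) = -386.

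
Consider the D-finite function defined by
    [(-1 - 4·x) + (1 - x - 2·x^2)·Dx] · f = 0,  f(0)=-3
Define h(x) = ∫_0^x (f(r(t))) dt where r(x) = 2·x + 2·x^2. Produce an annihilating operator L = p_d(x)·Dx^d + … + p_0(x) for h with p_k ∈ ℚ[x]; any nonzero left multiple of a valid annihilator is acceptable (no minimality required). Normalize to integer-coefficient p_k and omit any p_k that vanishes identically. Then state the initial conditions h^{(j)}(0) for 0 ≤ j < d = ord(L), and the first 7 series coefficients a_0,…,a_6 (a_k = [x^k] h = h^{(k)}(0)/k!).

f: a_k = -3, -3, -9, -15, -33, -63, -129, …
Change of var in L_f (x↦r) gives L₀.
h=∫h₀ ⇒ L = L₀·Dx.
L = (2 + 20·x + 48·x^2 + 32·x^3)·Dx + (-1 + 2·x + 10·x^2 + 16·x^3 + 8·x^4)·Dx^2  (order 2).
h: a_k = 0, -3, -3, -14, -48, -924/5, -748, …
ICs: h(0) = 0, h′(0) = -3.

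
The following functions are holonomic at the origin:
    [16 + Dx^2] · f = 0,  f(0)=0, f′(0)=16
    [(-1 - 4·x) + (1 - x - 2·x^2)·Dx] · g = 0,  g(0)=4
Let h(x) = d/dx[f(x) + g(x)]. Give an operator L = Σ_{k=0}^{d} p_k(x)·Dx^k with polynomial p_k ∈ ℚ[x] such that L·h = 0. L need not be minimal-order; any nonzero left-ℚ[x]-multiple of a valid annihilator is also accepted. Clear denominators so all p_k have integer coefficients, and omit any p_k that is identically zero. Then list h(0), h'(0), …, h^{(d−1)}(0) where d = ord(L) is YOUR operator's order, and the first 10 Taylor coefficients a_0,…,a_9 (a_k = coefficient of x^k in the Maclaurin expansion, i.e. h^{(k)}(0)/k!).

L = (2880 + 9600·x + 20736·x^2 + 7680·x^3 + 15360·x^4 + 18432·x^5 + 12288·x^6) + (-368 - 1040·x + 2400·x^2 + 2048·x^3 - 2560·x^4 + 1536·x^5 + 7168·x^6 + 4096·x^7)·Dx + (180 + 600·x + 1296·x^2 + 480·x^3 + 960·x^4 + 1152·x^5 + 768·x^6)·Dx^2 + (-23 - 65·x + 150·x^2 + 128·x^3 - 160·x^4 + 96·x^5 + 448·x^6 + 256·x^7)·Dx^3  (order 3).
h: a_k = 20, 24, -68, 176, 1772/3, 1032, 103004/45, 5472, 3875132/315, 27320, …
ICs: h(0) = 20, h′(0) = 24, h′′(0) = -136.

f: a_k = 0, 16, 0, -128/3, 0, 512/15, 0, -4096/315, 0, 8192/2835, …
g: a_k = 4, 4, 12, 20, 44, 84, 172, 340, 684, 1364, …
L₀ := lclm(L_f,L_g); ord L₀ ≤ 2+1.
Differentiate: ansatz ord ≤ ord L₀ ⇒ L.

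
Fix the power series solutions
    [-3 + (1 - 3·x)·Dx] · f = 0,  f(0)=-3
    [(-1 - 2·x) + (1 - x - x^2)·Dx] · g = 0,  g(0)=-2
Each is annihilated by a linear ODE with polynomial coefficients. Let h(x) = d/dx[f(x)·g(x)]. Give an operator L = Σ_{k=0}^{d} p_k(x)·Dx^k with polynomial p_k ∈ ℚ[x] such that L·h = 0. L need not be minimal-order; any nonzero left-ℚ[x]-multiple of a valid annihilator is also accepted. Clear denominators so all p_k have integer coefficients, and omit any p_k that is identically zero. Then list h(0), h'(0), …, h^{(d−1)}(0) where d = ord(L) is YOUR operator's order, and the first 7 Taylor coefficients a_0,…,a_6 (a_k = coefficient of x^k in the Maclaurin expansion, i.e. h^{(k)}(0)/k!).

f: a_k = -3, -9, -27, -81, -243, -729, -2187, …
g: a_k = -2, -2, -4, -6, -10, -16, -26, …
Product ⇒ symmetric product L₀, ord ≤ 1.
Derive L from L₀ (diff closure).
L = (28 - 66·x - 48·x^2 + 96·x^3 + 108·x^4) + (-4 + 20·x - 15·x^2 - 40·x^3 + 30·x^4 + 27·x^5)·Dx  (order 1).
h: a_k = 24, 168, 810, 3360, 12840, 46692, 164304, …
ICs: h(0) = 24.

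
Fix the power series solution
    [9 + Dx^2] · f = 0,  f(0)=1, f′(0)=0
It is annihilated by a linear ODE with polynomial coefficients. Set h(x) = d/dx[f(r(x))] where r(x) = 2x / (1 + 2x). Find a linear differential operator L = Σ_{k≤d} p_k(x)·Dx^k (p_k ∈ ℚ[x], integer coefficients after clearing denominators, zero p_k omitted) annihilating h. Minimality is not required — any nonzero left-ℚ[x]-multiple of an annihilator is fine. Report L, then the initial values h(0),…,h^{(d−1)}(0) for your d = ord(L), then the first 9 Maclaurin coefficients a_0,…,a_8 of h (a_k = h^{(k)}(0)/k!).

L = (60 + 96·x + 96·x^2) + (12 + 72·x + 144·x^2 + 96·x^3)·Dx + (1 + 8·x + 24·x^2 + 32·x^3 + 16·x^4)·Dx^2  (order 2).
h: a_k = 0, -36, 216, -648, 720, 19656/5, -154224/5, 4696848/35, -15741216/35, …
ICs: h(0) = 0, h′(0) = -36.

f: a_k = 1, 0, -9/2, 0, 27/8, 0, -81/80, 0, 729/4480, …
L₀ from L_f via x↦r, Dx↦r'^{-1}Dx.
Differentiate: ansatz ord ≤ ord L₀ ⇒ L.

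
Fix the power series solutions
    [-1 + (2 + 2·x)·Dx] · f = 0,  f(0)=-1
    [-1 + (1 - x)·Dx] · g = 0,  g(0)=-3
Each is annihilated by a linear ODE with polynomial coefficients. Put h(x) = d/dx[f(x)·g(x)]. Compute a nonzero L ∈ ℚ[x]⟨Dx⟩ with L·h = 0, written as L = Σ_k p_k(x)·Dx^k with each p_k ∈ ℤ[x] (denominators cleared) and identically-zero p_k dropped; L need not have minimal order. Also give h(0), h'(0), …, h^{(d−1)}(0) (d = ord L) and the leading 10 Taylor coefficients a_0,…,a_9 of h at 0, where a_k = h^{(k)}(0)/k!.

f: a_k = -1, -1/2, 1/8, -1/16, 5/128, -7/256, 21/1024, -33/2048, 429/32768, -715/65536, …
g: a_k = -3, -3, -3, -3, -3, -3, -3, -3, -3, -3, …
Product ⇒ symmetric product L₀, ord ≤ 1.
h=h₀': d/dx-closure on L₀ ⇒ L.
L = (11 + 18·x + 3·x^2) + (-6 - 2·x + 6·x^2 + 2·x^3)·Dx  (order 1).
h: a_k = 9/2, 33/4, 207/16, 537/32, 5475/256, 12951/512, 61131/2048, 138441/4096, 2511243/65536, 5544075/131072, …
ICs: h(0) = 9/2.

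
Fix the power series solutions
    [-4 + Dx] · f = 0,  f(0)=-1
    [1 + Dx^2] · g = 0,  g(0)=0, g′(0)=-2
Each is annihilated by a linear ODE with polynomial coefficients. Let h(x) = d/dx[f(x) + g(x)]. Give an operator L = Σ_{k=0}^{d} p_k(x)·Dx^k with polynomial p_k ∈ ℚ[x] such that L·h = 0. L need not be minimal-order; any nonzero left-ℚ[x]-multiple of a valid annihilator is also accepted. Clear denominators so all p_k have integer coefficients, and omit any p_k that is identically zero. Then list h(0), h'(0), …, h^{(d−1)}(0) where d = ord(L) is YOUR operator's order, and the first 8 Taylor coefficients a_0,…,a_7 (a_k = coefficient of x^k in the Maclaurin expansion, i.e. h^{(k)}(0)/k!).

L = 4 - Dx + 4·Dx^2 - Dx^3  (order 3).
h: a_k = -6, -16, -31, -128/3, -171/4, -512/15, -8191/360, -4096/315, …
ICs: h(0) = -6, h′(0) = -16, h′′(0) = -62.

f: a_k = -1, -4, -8, -32/3, -32/3, -128/15, -256/45, -1024/315, …
g: a_k = 0, -2, 0, 1/3, 0, -1/60, 0, 1/2520, …
Sum ⇒ L₀ = lclm(L_f,L_g) in ℚ(x)⟨Dx⟩.
h=h₀': d/dx-closure on L₀ ⇒ L.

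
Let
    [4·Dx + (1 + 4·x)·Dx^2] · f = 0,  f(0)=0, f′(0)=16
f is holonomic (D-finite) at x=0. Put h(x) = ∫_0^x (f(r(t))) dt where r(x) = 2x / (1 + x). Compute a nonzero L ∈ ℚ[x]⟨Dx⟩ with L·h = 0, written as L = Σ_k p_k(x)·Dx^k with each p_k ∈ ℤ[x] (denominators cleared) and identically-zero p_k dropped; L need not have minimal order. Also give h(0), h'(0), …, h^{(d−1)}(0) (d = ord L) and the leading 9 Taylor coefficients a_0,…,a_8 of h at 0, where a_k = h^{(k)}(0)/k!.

L = (10 + 18·x)·Dx^2 + (1 + 10·x + 9·x^2)·Dx^3  (order 3).
h: a_k = 0, 0, 16, -160/3, 728/3, -1312, 118096/15, -151840/3, 2391484/7, …
ICs: h(0) = 0, h′(0) = 0, h′′(0) = 32.

f: a_k = 0, 16, -32, 256/3, -256, 4096/5, -8192/3, 65536/7, -32768, …
f∘r: x↦r, Dx↦Dx/r' in L_f ⇒ L₀.
h=∫h₀ ⇒ L = L₀·Dx.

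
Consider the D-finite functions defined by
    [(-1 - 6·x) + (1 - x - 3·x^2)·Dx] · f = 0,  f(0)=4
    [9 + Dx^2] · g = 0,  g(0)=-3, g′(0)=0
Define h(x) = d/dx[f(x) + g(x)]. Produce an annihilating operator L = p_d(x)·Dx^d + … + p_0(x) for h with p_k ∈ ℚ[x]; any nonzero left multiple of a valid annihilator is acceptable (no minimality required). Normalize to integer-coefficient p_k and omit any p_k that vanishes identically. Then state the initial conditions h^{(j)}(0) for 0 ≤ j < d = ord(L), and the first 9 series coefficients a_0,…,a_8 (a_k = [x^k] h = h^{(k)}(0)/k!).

f: a_k = 4, 4, 16, 28, 76, 160, 388, 868, 2032, …
g: a_k = -3, 0, 27/2, 0, -81/8, 0, 243/80, 0, -2187/4480, …
f+g: L₀ = lclm(L_f,L_g), ord ≤ 1+2.
h=h₀': d/dx-closure on L₀ ⇒ L.
L = (1584 + 7614·x + 25326·x^2 + 15390·x^3 + 26730·x^4 + 13122·x^5 + 13122·x^6) + (-153 - 819·x + 918·x^2 + 2133·x^3 + 1620·x^4 + 3645·x^5 + 5103·x^6 + 4374·x^7)·Dx + (176 + 846·x + 2814·x^2 + 1710·x^3 + 2970·x^4 + 1458·x^5 + 1458·x^6)·Dx^2 + (-17 - 91·x + 102·x^2 + 237·x^3 + 180·x^4 + 405·x^5 + 567·x^6 + 486·x^7)·Dx^3  (order 3).
h: a_k = 4, 59, 84, 527/2, 800, 93849/40, 6076, 9101173/560, 41724, …
ICs: h(0) = 4, h′(0) = 59, h′′(0) = 168.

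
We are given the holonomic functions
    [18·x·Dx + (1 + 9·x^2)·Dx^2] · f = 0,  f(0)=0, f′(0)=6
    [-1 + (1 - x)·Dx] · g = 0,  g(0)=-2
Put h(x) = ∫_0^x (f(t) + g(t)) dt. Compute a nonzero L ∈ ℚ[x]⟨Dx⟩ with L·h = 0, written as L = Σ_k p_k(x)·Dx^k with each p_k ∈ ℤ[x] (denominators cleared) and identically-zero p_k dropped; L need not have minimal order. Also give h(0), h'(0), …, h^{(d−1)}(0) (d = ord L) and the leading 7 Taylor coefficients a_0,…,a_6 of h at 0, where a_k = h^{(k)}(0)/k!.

f: a_k = 0, 6, 0, -18, 0, 486/5, 0, …
g: a_k = -2, -2, -2, -2, -2, -2, -2, …
Weyl lclm of L_f,L_g ⇒ L₀ (ord ≤ 3).
h=∫₀ˣh₀: take L = L₀·Dx.
L = (18 - 72·x - 486·x^2)·Dx^2 + (-12 + 18·x + 180·x^2 - 486·x^3)·Dx^3 + (1 + 8·x + 72·x^3 - 81·x^4)·Dx^4  (order 4).
h: a_k = 0, -2, 2, -2/3, -5, -2/5, 238/15, …
ICs: h(0) = 0, h′(0) = -2, h′′(0) = 4, h′′′(0) = -4.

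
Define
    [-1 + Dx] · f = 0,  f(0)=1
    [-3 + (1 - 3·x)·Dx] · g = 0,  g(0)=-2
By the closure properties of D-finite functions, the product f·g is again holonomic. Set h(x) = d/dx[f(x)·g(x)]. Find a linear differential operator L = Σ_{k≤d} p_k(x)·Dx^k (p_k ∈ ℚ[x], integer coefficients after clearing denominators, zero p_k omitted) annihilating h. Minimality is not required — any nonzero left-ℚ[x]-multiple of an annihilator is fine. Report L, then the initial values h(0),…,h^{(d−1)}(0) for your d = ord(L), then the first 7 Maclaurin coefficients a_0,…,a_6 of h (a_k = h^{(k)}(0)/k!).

f: a_k = 1, 1, 1/2, 1/6, 1/24, 1/120, 1/720, …
g: a_k = -2, -6, -18, -54, -162, -486, -1458, …
f·g: L₀ = L_f ⊗_s L_g, ord ≤ 1·1.
h=h₀': d/dx-closure on L₀ ⇒ L.
L = (25 - 24·x + 9·x^2) + (-4 + 15·x - 9·x^2)·Dx  (order 1).
h: a_k = -8, -50, -226, -2713/3, -10174/3, -732529/60, -1538311/36, …
ICs: h(0) = -8.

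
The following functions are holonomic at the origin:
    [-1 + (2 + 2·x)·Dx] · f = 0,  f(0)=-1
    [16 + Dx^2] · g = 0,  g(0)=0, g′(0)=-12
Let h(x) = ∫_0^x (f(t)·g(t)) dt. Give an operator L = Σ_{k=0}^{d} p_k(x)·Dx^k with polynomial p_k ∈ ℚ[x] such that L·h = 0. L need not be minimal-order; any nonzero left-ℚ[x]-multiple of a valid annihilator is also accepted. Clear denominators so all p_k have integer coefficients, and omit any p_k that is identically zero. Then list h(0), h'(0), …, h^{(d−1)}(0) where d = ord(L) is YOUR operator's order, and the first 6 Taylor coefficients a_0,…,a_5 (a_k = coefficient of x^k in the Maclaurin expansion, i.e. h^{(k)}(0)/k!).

L = (67 + 128·x + 64·x^2)·Dx + (-4 - 4·x)·Dx^2 + (4 + 8·x + 4·x^2)·Dx^3  (order 3).
h: a_k = 0, 0, 6, 2, -67/8, -61/20, …
ICs: h(0) = 0, h′(0) = 0, h′′(0) = 12.

f: a_k = -1, -1/2, 1/8, -1/16, 5/128, -7/256, …
g: a_k = 0, -12, 0, 32, 0, -128/5, …
f·g: L₀ = L_f ⊗_s L_g, ord ≤ 1·2.
h=∫₀ˣh₀: take L = L₀·Dx.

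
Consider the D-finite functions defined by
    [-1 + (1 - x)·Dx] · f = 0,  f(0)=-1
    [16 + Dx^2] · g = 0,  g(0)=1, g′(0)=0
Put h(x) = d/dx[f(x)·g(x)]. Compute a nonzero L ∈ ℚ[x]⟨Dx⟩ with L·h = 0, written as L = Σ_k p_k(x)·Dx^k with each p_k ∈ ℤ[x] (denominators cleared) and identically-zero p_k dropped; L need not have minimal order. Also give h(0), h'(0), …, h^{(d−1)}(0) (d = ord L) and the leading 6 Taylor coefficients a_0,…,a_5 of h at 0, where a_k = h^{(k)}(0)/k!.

L = (14 - 32·x + 16·x^2) + (-2 + 2·x)·Dx + (1 - 2·x + x^2)·Dx^2  (order 2).
h: a_k = -1, 14, 21, -44/3, -55/3, 182/15, …
ICs: h(0) = -1, h′(0) = 14.

f: a_k = -1, -1, -1, -1, -1, -1, …
g: a_k = 1, 0, -8, 0, 32/3, 0, …
Product ⇒ symmetric product L₀, ord ≤ 2.
Differentiate: ansatz ord ≤ ord L₀ ⇒ L.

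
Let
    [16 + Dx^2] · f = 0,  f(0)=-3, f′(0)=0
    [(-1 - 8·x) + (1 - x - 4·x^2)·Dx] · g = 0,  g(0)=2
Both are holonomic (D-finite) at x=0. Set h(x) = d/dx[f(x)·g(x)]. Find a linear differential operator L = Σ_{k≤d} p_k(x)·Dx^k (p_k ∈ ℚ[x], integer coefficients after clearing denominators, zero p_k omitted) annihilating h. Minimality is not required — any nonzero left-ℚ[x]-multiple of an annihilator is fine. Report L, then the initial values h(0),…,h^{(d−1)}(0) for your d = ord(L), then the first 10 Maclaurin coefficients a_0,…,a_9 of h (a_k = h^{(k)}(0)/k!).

f: a_k = -3, 0, 24, 0, -32, 0, 256/15, 0, -512/105, 0, …
g: a_k = 2, 2, 10, 18, 58, 130, 362, 882, 2330, 5858, …
Product ⇒ symmetric product L₀, ord ≤ 2.
Derive L from L₀ (diff closure).
L = (-12 - 64·x - 224·x^2 + 256·x^3 + 512·x^4) + (-1 - 4·x + 48·x^2 + 128·x^3)·Dx + (1 - 3·x - 10·x^2 + 16·x^3 + 32·x^4)·Dx^2  (order 2).
h: a_k = -6, 36, -18, 8, -110, 604/5, -7126/15, 816/35, -84594/35, -344468/135, …
ICs: h(0) = -6, h′(0) = 36.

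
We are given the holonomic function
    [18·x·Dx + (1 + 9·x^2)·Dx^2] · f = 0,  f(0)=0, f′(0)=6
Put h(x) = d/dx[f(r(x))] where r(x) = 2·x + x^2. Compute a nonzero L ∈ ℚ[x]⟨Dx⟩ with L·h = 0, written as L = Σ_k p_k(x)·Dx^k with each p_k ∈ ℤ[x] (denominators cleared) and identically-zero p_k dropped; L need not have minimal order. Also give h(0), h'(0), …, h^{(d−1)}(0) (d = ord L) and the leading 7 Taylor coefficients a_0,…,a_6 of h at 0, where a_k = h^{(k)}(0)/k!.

f: a_k = 0, 6, 0, -18, 0, 486/5, 0, …
Change of var in L_f (x↦r) gives L₀.
h₀' ⇒ L via d/dx closure of L₀.
L = (-1 + 72·x + 144·x^2 + 108·x^3 + 27·x^4) + (1 + x + 36·x^2 + 72·x^3 + 45·x^4 + 9·x^5)·Dx  (order 1).
h: a_k = 12, 12, -432, -864, 15012, 46548, -505440, …
ICs: h(0) = 12.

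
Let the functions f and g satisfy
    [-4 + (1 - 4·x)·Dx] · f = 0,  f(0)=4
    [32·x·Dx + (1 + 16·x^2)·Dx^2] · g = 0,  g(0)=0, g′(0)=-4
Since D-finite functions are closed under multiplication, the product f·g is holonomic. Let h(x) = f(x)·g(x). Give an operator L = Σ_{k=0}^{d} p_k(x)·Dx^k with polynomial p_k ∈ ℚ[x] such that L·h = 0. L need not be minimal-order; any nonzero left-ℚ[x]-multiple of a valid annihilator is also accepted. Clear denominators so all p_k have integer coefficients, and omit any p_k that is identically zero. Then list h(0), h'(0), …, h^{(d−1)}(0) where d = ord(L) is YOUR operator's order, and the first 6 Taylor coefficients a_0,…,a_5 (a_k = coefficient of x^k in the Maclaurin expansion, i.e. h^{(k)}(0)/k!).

L = 128·x + (8 - 32·x + 256·x^2)·Dx + (-1 + 4·x - 16·x^2 + 64·x^3)·Dx^2  (order 2).
h: a_k = 0, -16, -64, -512/3, -2048/3, -53248/15, …
ICs: h(0) = 0, h′(0) = -16.

f: a_k = 4, 16, 64, 256, 1024, 4096, …
g: a_k = 0, -4, 0, 64/3, 0, -1024/5, …
Product ⇒ symmetric product L₀, ord ≤ 2.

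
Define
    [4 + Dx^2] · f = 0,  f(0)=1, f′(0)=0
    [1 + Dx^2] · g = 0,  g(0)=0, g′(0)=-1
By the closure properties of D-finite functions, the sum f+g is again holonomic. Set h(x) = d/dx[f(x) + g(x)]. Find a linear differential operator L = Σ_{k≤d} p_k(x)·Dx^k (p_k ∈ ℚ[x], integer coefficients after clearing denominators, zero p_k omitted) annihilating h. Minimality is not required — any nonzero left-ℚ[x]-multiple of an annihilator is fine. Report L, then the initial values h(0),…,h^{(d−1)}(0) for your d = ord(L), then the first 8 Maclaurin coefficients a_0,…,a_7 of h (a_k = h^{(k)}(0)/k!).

L = 4 + 5·Dx^2 + Dx^4  (order 4).
h: a_k = -1, -4, 1/2, 8/3, -1/24, -8/15, 1/720, 16/315, …
ICs: h(0) = -1, h′(0) = -4, h′′(0) = 1, h′′′(0) = 16.

f: a_k = 1, 0, -2, 0, 2/3, 0, -4/45, 0, …
g: a_k = 0, -1, 0, 1/6, 0, -1/120, 0, 1/5040, …
h₀=f+g: left-lcm gives L₀, ord ≤ 4.
h=h₀': d/dx-closure on L₀ ⇒ L.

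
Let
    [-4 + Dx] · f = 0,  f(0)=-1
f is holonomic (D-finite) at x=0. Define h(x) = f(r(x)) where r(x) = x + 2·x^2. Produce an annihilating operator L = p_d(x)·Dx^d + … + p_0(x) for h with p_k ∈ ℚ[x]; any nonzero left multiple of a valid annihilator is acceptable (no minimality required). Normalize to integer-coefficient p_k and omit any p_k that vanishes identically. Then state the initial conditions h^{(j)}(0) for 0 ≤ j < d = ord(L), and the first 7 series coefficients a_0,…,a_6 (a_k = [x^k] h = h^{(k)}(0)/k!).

f: a_k = -1, -4, -8, -32/3, -32/3, -128/15, -256/45, …
Change of var in L_f (x↦r) gives L₀.
L = (-4 - 16·x) + Dx  (order 1).
h: a_k = -1, -4, -16, -128/3, -320/3, -3328/15, -19456/45, …
ICs: h(0) = -1.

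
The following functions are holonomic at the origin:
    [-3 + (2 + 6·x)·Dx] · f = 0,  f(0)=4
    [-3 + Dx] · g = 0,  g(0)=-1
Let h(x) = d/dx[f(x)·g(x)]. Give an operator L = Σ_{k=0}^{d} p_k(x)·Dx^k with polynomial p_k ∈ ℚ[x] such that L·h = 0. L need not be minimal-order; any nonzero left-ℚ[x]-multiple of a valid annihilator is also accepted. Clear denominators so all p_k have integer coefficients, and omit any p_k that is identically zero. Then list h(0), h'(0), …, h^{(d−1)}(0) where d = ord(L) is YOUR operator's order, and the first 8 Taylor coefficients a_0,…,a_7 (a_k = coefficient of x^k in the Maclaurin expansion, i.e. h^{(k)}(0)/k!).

f: a_k = 4, 6, -9/2, 27/4, -405/32, 1701/64, -15309/256, 72171/512, …
g: a_k = -1, -3, -9/2, -9/2, -27/8, -81/40, -81/80, -243/560, …
Sym-product of L_f,L_g gives L₀ (≤ ord 1).
Derive L from L₀ (diff closure).
L = (7 + 36·x + 36·x^2) + (-2 - 10·x - 12·x^2)·Dx  (order 1).
h: a_k = -18, -63, -459/4, -891/8, -8667/64, 21627/640, -818667/2560, 28832679/35840, …
ICs: h(0) = -18.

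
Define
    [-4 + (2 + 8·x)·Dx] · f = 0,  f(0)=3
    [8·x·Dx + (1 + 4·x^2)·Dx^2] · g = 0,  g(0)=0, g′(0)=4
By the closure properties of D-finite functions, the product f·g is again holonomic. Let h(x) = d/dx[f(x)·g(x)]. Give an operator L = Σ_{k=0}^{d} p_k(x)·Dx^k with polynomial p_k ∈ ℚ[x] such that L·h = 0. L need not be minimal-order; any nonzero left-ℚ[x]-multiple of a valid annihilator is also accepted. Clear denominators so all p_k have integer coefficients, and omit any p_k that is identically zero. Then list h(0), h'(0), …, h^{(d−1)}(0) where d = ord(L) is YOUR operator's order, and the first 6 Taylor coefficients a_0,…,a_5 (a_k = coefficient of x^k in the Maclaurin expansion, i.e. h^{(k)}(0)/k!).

f: a_k = 3, 6, -6, 12, -30, 84, …
g: a_k = 0, 4, 0, -16/3, 0, 64/5, …
f·g: L₀ = L_f ⊗_s L_g, ord ≤ 1·2.
Derive L from L₀ (diff closure).
L = (-4 + 160·x + 320·x^2 - 384·x^3 - 192·x^4) + (16 + 120·x + 432·x^2 + 544·x^3 - 1344·x^4 - 768·x^5)·Dx + (3 + 20·x + 24·x^2 - 16·x^3 - 16·x^4 - 384·x^5 - 256·x^6)·Dx^2  (order 2).
h: a_k = 12, 48, -120, 64, -248, 10464/5, …
ICs: h(0) = 12, h′(0) = 48.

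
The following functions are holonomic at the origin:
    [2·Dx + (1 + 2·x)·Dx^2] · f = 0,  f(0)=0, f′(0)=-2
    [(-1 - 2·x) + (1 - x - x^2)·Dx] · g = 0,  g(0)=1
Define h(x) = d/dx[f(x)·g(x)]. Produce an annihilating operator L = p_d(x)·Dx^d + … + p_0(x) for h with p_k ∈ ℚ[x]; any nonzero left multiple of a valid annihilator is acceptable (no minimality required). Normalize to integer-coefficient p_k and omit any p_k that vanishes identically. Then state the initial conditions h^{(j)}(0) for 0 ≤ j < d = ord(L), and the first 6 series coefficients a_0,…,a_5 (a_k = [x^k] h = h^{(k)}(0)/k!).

L = (14 + 36·x + 36·x^2) + (1 + 16·x + 42·x^2 + 28·x^3)·Dx + (-1 - 3·x + x^2 + 8·x^3 + 4·x^4)·Dx^2  (order 2).
h: a_k = -2, 0, -14, -8/3, -176/3, -52/5, …
ICs: h(0) = -2, h′(0) = 0.

f: a_k = 0, -2, 2, -8/3, 4, -32/5, …
g: a_k = 1, 1, 2, 3, 5, 8, …
Product ⇒ symmetric product L₀, ord ≤ 2.
Differentiate: ansatz ord ≤ ord L₀ ⇒ L.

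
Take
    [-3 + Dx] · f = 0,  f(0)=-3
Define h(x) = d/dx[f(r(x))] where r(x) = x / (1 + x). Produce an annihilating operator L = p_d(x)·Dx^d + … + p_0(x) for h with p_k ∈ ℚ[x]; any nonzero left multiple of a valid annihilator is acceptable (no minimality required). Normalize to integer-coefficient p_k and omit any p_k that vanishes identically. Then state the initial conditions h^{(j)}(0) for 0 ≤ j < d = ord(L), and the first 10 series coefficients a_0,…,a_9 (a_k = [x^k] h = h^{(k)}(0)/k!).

f: a_k = -3, -9, -27/2, -27/2, -81/8, -243/40, -243/80, -729/560, -2187/4480, -729/4480, …
f∘r: x↦r, Dx↦Dx/r' in L_f ⇒ L₀.
h₀' ⇒ L via d/dx closure of L₀.
L = (1 - 2·x) + (-1 - 2·x - x^2)·Dx  (order 1).
h: a_k = -9, -9, 27/2, -9/2, -63/8, 621/40, -1233/80, 4869/560, 5751/4480, -48537/4480, …
ICs: h(0) = -9.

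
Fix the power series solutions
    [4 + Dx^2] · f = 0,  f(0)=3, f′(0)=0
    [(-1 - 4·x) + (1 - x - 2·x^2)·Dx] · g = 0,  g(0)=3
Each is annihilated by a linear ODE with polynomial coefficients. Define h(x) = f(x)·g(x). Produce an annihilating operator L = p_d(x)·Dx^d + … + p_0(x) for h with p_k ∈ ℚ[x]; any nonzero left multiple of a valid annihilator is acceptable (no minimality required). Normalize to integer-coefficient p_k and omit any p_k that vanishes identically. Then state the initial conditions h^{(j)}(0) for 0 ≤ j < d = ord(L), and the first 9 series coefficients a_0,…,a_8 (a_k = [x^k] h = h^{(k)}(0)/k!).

L = (4·x + 8·x^2) + (2 + 8·x)·Dx + (-1 + x + 2·x^2)·Dx^2  (order 2).
h: a_k = 9, 9, 9, 27, 51, 105, 1031/5, 2081/5, 29003/35, …
ICs: h(0) = 9, h′(0) = 9.

f: a_k = 3, 0, -6, 0, 2, 0, -4/15, 0, 2/105, …
g: a_k = 3, 3, 9, 15, 33, 63, 129, 255, 513, …
h₀=f·g: eliminate ⇒ L₀, order ≤ 2·1.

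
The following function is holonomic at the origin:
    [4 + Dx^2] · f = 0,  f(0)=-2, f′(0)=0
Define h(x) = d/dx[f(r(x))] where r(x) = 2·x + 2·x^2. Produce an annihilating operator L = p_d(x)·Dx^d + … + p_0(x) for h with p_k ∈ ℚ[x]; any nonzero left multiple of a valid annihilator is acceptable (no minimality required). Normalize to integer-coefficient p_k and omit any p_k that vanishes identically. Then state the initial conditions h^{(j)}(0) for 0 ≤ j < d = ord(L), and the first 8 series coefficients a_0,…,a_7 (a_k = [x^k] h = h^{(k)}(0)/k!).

f: a_k = -2, 0, 4, 0, -4/3, 0, 8/45, 0, …
h₀=f(r): pull back L_f along r ⇒ L₀.
Derive L from L₀ (diff closure).
L = (28 + 128·x + 384·x^2 + 512·x^3 + 256·x^4) + (-6 - 12·x)·Dx + (1 + 4·x + 4·x^2)·Dx^2  (order 2).
h: a_k = 0, 32, 96, -64/3, -1280/3, -10496/15, -1792/15, 368128/315, …
ICs: h(0) = 0, h′(0) = 32.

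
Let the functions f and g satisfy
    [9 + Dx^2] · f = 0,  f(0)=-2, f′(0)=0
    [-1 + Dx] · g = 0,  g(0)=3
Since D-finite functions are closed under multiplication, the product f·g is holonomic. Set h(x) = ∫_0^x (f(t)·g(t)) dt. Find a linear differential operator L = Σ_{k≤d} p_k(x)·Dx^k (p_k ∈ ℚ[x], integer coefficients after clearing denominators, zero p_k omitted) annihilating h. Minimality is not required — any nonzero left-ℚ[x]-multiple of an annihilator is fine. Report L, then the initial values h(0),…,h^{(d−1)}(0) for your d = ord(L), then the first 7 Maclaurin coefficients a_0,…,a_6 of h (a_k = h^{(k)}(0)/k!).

L = 10·Dx - 2·Dx^2 + Dx^3  (order 3).
h: a_k = 0, -6, -3, 8, 13/2, -7/5, -79/30, …
ICs: h(0) = 0, h′(0) = -6, h′′(0) = -6.

f: a_k = -2, 0, 9, 0, -27/4, 0, 81/40, …
g: a_k = 3, 3, 3/2, 1/2, 1/8, 1/40, 1/240, …
f·g: L₀ = L_f ⊗_s L_g, ord ≤ 2·1.
h=∫₀ˣh₀: take L = L₀·Dx.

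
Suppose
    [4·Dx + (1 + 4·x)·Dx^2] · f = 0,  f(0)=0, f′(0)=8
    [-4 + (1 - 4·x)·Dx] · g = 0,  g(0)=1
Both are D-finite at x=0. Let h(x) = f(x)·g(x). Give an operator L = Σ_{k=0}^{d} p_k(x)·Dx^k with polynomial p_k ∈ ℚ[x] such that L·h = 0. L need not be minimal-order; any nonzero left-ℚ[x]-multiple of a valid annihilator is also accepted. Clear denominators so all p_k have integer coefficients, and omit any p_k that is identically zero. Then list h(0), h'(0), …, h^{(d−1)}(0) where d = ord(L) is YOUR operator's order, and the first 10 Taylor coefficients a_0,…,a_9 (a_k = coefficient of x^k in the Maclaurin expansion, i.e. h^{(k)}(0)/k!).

L = 16 + (4 + 48·x)·Dx + (-1 + 16·x^2)·Dx^2  (order 2).
h: a_k = 0, 8, 16, 320/3, 896/3, 24064/15, 75776/15, 2613248/105, 8732672/105, 123142144/315, …
ICs: h(0) = 0, h′(0) = 8.

f: a_k = 0, 8, -16, 128/3, -128, 2048/5, -4096/3, 32768/7, -16384, 524288/9, …
g: a_k = 1, 4, 16, 64, 256, 1024, 4096, 16384, 65536, 262144, …
h₀=f·g: eliminate ⇒ L₀, order ≤ 2·1.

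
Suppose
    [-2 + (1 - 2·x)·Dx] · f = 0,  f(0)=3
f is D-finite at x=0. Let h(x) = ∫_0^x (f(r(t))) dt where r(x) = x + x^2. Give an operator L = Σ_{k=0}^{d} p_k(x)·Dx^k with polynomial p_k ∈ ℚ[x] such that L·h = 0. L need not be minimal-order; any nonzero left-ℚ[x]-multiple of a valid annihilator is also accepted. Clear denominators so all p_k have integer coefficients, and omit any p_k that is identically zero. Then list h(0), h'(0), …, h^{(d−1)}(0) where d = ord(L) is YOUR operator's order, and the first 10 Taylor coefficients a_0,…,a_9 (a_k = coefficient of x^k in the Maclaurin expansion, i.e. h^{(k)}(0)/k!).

L = (2 + 4·x)·Dx + (-1 + 2·x + 2·x^2)·Dx^2  (order 2).
h: a_k = 0, 3, 3, 6, 12, 132/5, 60, 984/7, 336, 816, …
ICs: h(0) = 0, h′(0) = 3.

f: a_k = 3, 6, 12, 24, 48, 96, 192, 384, 768, 1536, …
f∘r: x↦r, Dx↦Dx/r' in L_f ⇒ L₀.
h=∫₀ˣh₀: take L = L₀·Dx.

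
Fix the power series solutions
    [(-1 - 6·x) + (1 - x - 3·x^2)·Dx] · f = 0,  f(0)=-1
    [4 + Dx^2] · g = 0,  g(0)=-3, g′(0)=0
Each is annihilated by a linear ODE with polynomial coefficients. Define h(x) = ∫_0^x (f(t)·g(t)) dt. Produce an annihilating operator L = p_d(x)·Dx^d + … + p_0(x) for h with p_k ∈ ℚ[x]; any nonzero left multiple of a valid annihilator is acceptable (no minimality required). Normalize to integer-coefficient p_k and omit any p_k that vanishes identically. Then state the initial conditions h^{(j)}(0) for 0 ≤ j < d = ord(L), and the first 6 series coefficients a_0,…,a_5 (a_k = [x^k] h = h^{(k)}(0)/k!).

L = (2 + 4·x + 12·x^2)·Dx + (2 + 12·x)·Dx^2 + (-1 + x + 3·x^2)·Dx^3  (order 3).
h: a_k = 0, 3, 3/2, 2, 15/4, 7, …
ICs: h(0) = 0, h′(0) = 3, h′′(0) = 3.

f: a_k = -1, -1, -4, -7, -19, -40, …
g: a_k = -3, 0, 6, 0, -2, 0, …
f·g: L₀ = L_f ⊗_s L_g, ord ≤ 1·2.
Integrate: L := L₀·Dx.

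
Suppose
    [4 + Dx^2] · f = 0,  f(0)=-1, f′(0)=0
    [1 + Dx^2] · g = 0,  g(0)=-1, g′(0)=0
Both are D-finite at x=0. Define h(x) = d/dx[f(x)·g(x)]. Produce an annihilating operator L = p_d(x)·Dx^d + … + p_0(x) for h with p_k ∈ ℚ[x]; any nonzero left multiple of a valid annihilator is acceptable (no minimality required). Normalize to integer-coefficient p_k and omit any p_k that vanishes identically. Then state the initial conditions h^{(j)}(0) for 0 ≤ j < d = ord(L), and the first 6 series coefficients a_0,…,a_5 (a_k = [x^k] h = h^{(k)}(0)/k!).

f: a_k = -1, 0, 2, 0, -2/3, 0, …
g: a_k = -1, 0, 1/2, 0, -1/24, 0, …
f·g: L₀ = L_f ⊗_s L_g, ord ≤ 2·2.
Derive L from L₀ (diff closure).
L = 9 + 10·Dx^2 + Dx^4  (order 4).
h: a_k = 0, -5, 0, 41/6, 0, -73/24, …
ICs: h(0) = 0, h′(0) = -5, h′′(0) = 0, h′′′(0) = 41.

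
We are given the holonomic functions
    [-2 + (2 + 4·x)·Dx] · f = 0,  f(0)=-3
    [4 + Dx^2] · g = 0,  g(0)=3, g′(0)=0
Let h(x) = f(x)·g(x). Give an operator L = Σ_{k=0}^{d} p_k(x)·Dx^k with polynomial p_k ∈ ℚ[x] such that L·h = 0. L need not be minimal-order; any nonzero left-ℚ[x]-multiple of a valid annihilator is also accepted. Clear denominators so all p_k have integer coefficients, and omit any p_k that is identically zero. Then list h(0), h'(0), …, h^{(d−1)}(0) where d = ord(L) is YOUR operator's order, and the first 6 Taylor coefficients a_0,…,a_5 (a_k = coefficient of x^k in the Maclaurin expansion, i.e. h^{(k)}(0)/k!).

f: a_k = -3, -3, 3/2, -3/2, 15/8, -21/8, …
g: a_k = 3, 0, -6, 0, 2, 0, …
Product ⇒ symmetric product L₀, ord ≤ 2.
L = (7 + 16·x + 16·x^2) + (-2 - 4·x)·Dx + (1 + 4·x + 4·x^2)·Dx^2  (order 2).
h: a_k = -9, -9, 45/2, 27/2, -75/8, -39/8, …
ICs: h(0) = -9, h′(0) = -9.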